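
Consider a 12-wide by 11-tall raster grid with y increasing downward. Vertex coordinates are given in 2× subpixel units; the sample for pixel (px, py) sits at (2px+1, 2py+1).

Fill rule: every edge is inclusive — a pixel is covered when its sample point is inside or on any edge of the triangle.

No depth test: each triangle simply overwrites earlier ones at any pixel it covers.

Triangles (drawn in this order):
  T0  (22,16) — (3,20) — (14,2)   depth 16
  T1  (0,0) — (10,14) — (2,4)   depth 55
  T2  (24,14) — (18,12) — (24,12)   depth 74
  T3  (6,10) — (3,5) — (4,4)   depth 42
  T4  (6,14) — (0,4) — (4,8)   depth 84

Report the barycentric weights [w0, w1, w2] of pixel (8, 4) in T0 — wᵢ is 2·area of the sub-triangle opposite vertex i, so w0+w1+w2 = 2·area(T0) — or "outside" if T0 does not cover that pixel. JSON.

T0:
  2·area = 298
  edge (22, 16)→(3, 20): d=(-19,4) inclusive
  edge (3, 20)→(14, 2): d=(11,-18) inclusive
  edge (14, 2)→(22, 16): d=(8,14) inclusive
    (6,2)@(13, 5): e=[245,15,38] → █
    (7,2)@(15, 5): e=[237,51,10] → █
    (8,2)@(17, 5): e=[229,87,-18] → ·
    (5,3)@(11, 7): e=[215,1,82] → █
    (8,3)@(17, 7): e=[191,109,-2] → ·
    (5,4)@(11, 9): e=[177,23,98] → █
    (8,4)@(17, 9): e=[153,131,14] → █
    (9,4)@(19, 9): e=[145,167,-14] → ·
    (4,5)@(9, 11): e=[147,9,142] → █
    (9,5)@(19, 11): e=[107,189,2] → █
    (10,5)@(21, 11): e=[99,225,-26] → ·
    (4,6)@(9, 13): e=[109,31,158] → █
  covered (38 px):
    · · · · · · · · · · · ·
    · · · · · · · · · · · ·
    · · · · · · █ █ · · · ·
    · · · · · █ █ █ · · · ·
    · · · · · █ █ █ █ · · ·
    · · · · █ █ █ █ █ █ · ·
    · · · · █ █ █ █ █ █ · ·
    · · · █ █ █ █ █ █ █ █ ·
    · · █ █ █ █ █ █ █ · · ·
    · · █ █ · · · · · · · ·
    · · · · · · · · · · · ·
T1:
  2·area = 12
  edge (0, 0)→(10, 14): d=(10,14) inclusive
  edge (10, 14)→(2, 4): d=(-8,-10) inclusive
  edge (2, 4)→(0, 0): d=(-2,-4) inclusive
    (1,2)@(3, 5): e=[8,2,2] → █
    (2,2)@(5, 5): e=[-20,22,10] → ·
    (1,3)@(3, 7): e=[28,-14,-2] → ·
    (2,3)@(5, 7): e=[0,6,6] → █  [on edge]
    (3,3)@(7, 7): e=[-28,26,14] → ·
    (2,4)@(5, 9): e=[20,-10,2] → ·
    (7,10)@(15, 21): e=[0,-6,18] → ·  [on edge]
  covered (2 px):
    · · · · · · · · · · · ·
    · · · · · · · · · · · ·
    · █ · · · · · · · · · ·
    · · █ · · · · · · · · ·
    · · · · · · · · · · · ·
    · · · · · · · · · · · ·
    · · · · · · · · · · · ·
    · · · · · · · · · · · ·
    · · · · · · · · · · · ·
    · · · · · · · · · · · ·
    · · · · · · · · · · · ·
T2:
  2·area = 12
  edge (24, 14)→(18, 12): d=(-6,-2) inclusive
  edge (18, 12)→(24, 12): d=(6,0) inclusive
  edge (24, 12)→(24, 14): d=(0,2) inclusive
    (1,3)@(3, 7): e=[0,-30,42] → ·  [on edge]
    (4,4)@(9, 9): e=[0,-18,30] → ·  [on edge]
    (7,5)@(15, 11): e=[0,-6,18] → ·  [on edge]
    (10,6)@(21, 13): e=[0,6,6] → █  [on edge]
    (11,6)@(23, 13): e=[4,6,2] → █
    (10,7)@(21, 15): e=[-12,18,6] → ·
    (11,7)@(23, 15): e=[-8,18,2] → ·
  covered (2 px):
    · · · · · · · · · · · ·
    · · · · · · · · · · · ·
    · · · · · · · · · · · ·
    · · · · · · · · · · · ·
    · · · · · · · · · · · ·
    · · · · · · · · · · · ·
    · · · · · · · · · · █ █
    · · · · · · · · · · · ·
    · · · · · · · · · · · ·
    · · · · · · · · · · · ·
    · · · · · · · · · · · ·
T3:
  2·area = 8
  edge (6, 10)→(3, 5): d=(-3,-5) inclusive
  edge (3, 5)→(4, 4): d=(1,-1) inclusive
  edge (4, 4)→(6, 10): d=(2,6) inclusive
    (1,0)@(3, 1): e=[12,-4,0] → ·  [on edge]
    (3,0)@(7, 1): e=[32,0,-24] → ·  [on edge]
    (2,1)@(5, 3): e=[16,0,-8] → ·  [on edge]
    (1,2)@(3, 5): e=[0,0,8] → █  [on edge]
    (2,2)@(5, 5): e=[10,2,-4] → ·
    (0,3)@(1, 7): e=[-16,0,24] → ·  [on edge]
    (1,3)@(3, 7): e=[-6,2,12] → ·
    (2,3)@(5, 7): e=[4,4,0] → █  [on edge]
    (3,3)@(7, 7): e=[14,6,-12] → ·
    (2,4)@(5, 9): e=[-2,6,4] → ·
    (3,6)@(7, 13): e=[-4,12,0] → ·  [on edge]
    (4,7)@(9, 15): e=[0,16,-8] → ·  [on edge]
    (4,9)@(9, 19): e=[-12,20,0] → ·  [on edge]
  covered (2 px):
    · · · · · · · · · · · ·
    · · · · · · · · · · · ·
    · █ · · · · · · · · · ·
    · · █ · · · · · · · · ·
    · · · · · · · · · · · ·
    · · · · · · · · · · · ·
    · · · · · · · · · · · ·
    · · · · · · · · · · · ·
    · · · · · · · · · · · ·
    · · · · · · · · · · · ·
    · · · · · · · · · · · ·
T4:
  2·area = 16
  edge (6, 14)→(0, 4): d=(-6,-10) inclusive
  edge (0, 4)→(4, 8): d=(4,4) inclusive
  edge (4, 8)→(6, 14): d=(2,6) inclusive
    (0,2)@(1, 5): e=[4,0,12] → █  [on edge]
    (1,2)@(3, 5): e=[24,-8,0] → ·  [on edge]
    (0,3)@(1, 7): e=[-8,8,16] → ·
    (1,3)@(3, 7): e=[12,0,4] → █  [on edge]
    (2,3)@(5, 7): e=[32,-8,-8] → ·
    (1,4)@(3, 9): e=[0,8,8] → █  [on edge]
    (2,4)@(5, 9): e=[20,0,-4] → ·  [on edge]
    (1,5)@(3, 11): e=[-12,16,12] → ·
    (2,5)@(5, 11): e=[8,8,0] → █  [on edge]
    (3,5)@(7, 11): e=[28,0,-12] → ·  [on edge]
    (2,6)@(5, 13): e=[-4,16,4] → ·
    (4,6)@(9, 13): e=[36,0,-20] → ·  [on edge]
    (5,7)@(11, 15): e=[44,0,-28] → ·  [on edge]
    (3,8)@(7, 17): e=[-8,24,0] → ·  [on edge]
    (6,8)@(13, 17): e=[52,0,-36] → ·  [on edge]
    (4,9)@(9, 19): e=[0,24,-8] → ·  [on edge]
    (7,9)@(15, 19): e=[60,0,-44] → ·  [on edge]
    (8,10)@(17, 21): e=[68,0,-52] → ·  [on edge]
  covered (4 px):
    · · · · · · · · · · · ·
    · · · · · · · · · · · ·
    █ · · · · · · · · · · ·
    · █ · · · · · · · · · ·
    · █ · · · · · · · · · ·
    · · █ · · · · · · · · ·
    · · · · · · · · · · · ·
    · · · · · · · · · · · ·
    · · · · · · · · · · · ·
    · · · · · · · · · · · ·
    · · · · · · · · · · · ·

Result: [131,14,153]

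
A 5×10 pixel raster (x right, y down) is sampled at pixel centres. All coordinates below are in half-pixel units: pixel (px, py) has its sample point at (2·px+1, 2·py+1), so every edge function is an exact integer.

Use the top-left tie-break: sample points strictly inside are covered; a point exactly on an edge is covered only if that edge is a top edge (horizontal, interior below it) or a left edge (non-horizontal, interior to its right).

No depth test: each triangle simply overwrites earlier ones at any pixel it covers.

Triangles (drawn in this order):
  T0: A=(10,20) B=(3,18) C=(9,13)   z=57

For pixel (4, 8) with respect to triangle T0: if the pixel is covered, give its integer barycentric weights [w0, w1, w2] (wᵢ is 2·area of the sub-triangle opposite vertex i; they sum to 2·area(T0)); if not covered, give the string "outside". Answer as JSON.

T0:
  2·area = 47
  edge (10, 20)→(3, 18): d=(-7,-2) top-left  bias=+0
  edge (3, 18)→(9, 13): d=(6,-5) top-left  bias=+0
  edge (9, 13)→(10, 20): d=(1,7) right/bottom  bias=-1
    (4,6)@(9, 13): e=[47,0,0] → ·  [on edge]
    (3,7)@(7, 15): e=[29,2,16] → #
    (4,7)@(9, 15): e=[33,12,2] → #
    (2,8)@(5, 17): e=[11,4,32] → #
    (2,9)@(5, 19): e=[-3,16,34] → ·
    (3,9)@(7, 19): e=[1,26,20] → #
  covered (7 px):
    · · · · ·
    · · · · ·
    · · · · ·
    · · · · ·
    · · · · ·
    · · · · ·
    · · · · ·
    · · · # #
    · · # # #
    · · · # #

Result: [24,4,19]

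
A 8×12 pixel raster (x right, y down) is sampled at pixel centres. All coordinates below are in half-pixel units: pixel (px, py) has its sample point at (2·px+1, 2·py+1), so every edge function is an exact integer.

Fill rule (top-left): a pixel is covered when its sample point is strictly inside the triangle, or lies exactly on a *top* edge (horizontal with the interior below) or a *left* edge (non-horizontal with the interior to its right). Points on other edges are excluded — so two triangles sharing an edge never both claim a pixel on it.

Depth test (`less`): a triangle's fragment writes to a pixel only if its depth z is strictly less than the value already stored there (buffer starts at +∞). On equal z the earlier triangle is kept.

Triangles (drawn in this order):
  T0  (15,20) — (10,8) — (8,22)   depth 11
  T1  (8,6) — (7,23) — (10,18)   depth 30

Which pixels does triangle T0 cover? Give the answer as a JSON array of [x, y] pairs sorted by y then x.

T0:
  2·area = 94  (B↔C swapped to make it positive)
  edge (15, 20)→(8, 22): d=(-7,2) right/bottom  bias=-1
  edge (8, 22)→(10, 8): d=(2,-14) top-left  bias=+0
  edge (10, 8)→(15, 20): d=(5,12) right/bottom  bias=-1
    (5,0)@(11, 1): e=[141,0,-47] → ·  [on edge]
    (5,5)@(11, 11): e=[71,20,3] → #
    (6,5)@(13, 11): e=[67,48,-21] → ·
    (5,6)@(11, 13): e=[57,24,13] → #
    (6,6)@(13, 13): e=[53,52,-11] → ·
    (4,7)@(9, 15): e=[47,0,47] → #  [on edge]
    (6,7)@(13, 15): e=[39,56,-1] → ·
    (4,8)@(9, 17): e=[33,4,57] → #
    (6,8)@(13, 17): e=[25,60,9] → #
    (7,8)@(15, 17): e=[21,88,-15] → ·
    (4,9)@(9, 19): e=[19,8,67] → #
    (7,9)@(15, 19): e=[7,92,-5] → ·
  covered (12 px):
    · · · · · · · ·
    · · · · · · · ·
    · · · · · · · ·
    · · · · · · · ·
    · · · · · · · ·
    · · · · · # · ·
    · · · · · # · ·
    · · · · # # · ·
    · · · · # # # ·
    · · · · # # # ·
    · · · · # # · ·
    · · · · · · · ·
T1:
  2·area = 46  (B↔C swapped to make it positive)
  edge (8, 6)→(10, 18): d=(2,12) right/bottom  bias=-1
  edge (10, 18)→(7, 23): d=(-3,5) right/bottom  bias=-1
  edge (7, 23)→(8, 6): d=(1,-17) top-left  bias=+0
    (4,6)@(9, 13): e=[2,20,24] → #
    (5,6)@(11, 13): e=[-22,10,58] → ·
    (6,6)@(13, 13): e=[-46,0,92] → ·  [on edge]
    (4,7)@(9, 15): e=[6,14,26] → #
    (5,7)@(11, 15): e=[-18,4,60] → ·
    (4,8)@(9, 17): e=[10,8,28] → #
    (5,8)@(11, 17): e=[-14,-2,62] → ·
    (4,9)@(9, 19): e=[14,2,30] → #
    (5,9)@(11, 19): e=[-10,-8,64] → ·
    (4,10)@(9, 21): e=[18,-4,32] → ·
    (3,11)@(7, 23): e=[46,0,0] → ·  [on edge]
  covered (4 px):
    · · · · · · · ·
    · · · · · · · ·
    · · · · · · · ·
    · · · · · · · ·
    · · · · · · · ·
    · · · · · · · ·
    · · · · # · · ·
    · · · · # · · ·
    · · · · # · · ·
    · · · · # · · ·
    · · · · · · · ·
    · · · · · · · ·

Answer: [[5,5],[5,6],[4,7],[5,7],[4,8],[5,8],[6,8],[4,9],[5,9],[6,9],[4,10],[5,10]]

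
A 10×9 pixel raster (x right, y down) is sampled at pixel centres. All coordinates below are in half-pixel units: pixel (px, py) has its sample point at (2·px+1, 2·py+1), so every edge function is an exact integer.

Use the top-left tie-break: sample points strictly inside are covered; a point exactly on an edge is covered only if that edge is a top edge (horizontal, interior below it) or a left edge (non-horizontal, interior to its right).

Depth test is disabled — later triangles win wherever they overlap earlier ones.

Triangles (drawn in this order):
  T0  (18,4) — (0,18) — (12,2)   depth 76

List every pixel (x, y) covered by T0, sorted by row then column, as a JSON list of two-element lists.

T0:
  2·area = 120
  edge (18, 4)→(0, 18): d=(-18,14) right/bottom  bias=-1
  edge (0, 18)→(12, 2): d=(12,-16) top-left  bias=+0
  edge (12, 2)→(18, 4): d=(6,2) right/bottom  bias=-1
    (4,0)@(9, 1): e=[180,-60,0] → ·  [on edge]
    (6,1)@(13, 3): e=[88,28,4] → #
    (7,1)@(15, 3): e=[60,60,0] → ·  [on edge]
    (5,2)@(11, 5): e=[80,20,20] → #
    (7,2)@(15, 5): e=[24,84,12] → #
    (8,2)@(17, 5): e=[-4,116,8] → ·
    (4,3)@(9, 7): e=[72,12,36] → #
    (7,3)@(15, 7): e=[-12,108,24] → ·
    (3,4)@(7, 9): e=[64,4,52] → #
    (6,4)@(13, 9): e=[-20,100,40] → ·
    (3,5)@(7, 11): e=[28,28,64] → #
    (4,5)@(9, 11): e=[0,60,60] → ·  [on edge]
  covered (14 px):
    · · · · · · · · · ·
    · · · · · · # · · ·
    · · · · · # # # · ·
    · · · · # # # · · ·
    · · · # # # · · · ·
    · · · # · · · · · ·
    · · # · · · · · · ·
    · # · · · · · · · ·
    # · · · · · · · · ·

Result: [[6,1],[5,2],[6,2],[7,2],[4,3],[5,3],[6,3],[3,4],[4,4],[5,4],[3,5],[2,6],[1,7],[0,8]]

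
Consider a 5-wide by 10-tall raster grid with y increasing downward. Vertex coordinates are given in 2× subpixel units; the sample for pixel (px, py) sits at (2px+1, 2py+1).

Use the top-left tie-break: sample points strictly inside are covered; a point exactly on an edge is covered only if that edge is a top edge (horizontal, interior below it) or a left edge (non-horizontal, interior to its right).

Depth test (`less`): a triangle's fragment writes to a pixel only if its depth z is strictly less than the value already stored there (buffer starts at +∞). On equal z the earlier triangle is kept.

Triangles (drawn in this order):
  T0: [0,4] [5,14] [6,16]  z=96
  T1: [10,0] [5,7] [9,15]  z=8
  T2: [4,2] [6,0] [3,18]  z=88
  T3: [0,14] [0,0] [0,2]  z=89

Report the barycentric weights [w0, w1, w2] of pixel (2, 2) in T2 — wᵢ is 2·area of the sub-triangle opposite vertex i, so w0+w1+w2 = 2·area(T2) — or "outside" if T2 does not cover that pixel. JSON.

T0:
  degenerate (2·area = 0) — covers nothing
T1:
  2·area = 68  (B↔C swapped to make it positive)
  edge (10, 0)→(9, 15): d=(-1,15) right/bottom  bias=-1
  edge (9, 15)→(5, 7): d=(-4,-8) top-left  bias=+0
  edge (5, 7)→(10, 0): d=(5,-7) top-left  bias=+0
    (1,1)@(3, 3): e=[102,0,-34] → ·  [on edge]
    (4,1)@(9, 3): e=[12,48,8] → █
    (3,2)@(7, 5): e=[40,24,4] → █
    (2,3)@(5, 7): e=[68,0,0] → █  [on edge]
    (2,4)@(5, 9): e=[66,-8,10] → ·
    (3,4)@(7, 9): e=[36,8,24] → █
    (3,5)@(7, 11): e=[34,0,34] → █  [on edge]
    (3,6)@(7, 13): e=[32,-8,44] → ·
    (4,6)@(9, 13): e=[2,8,58] → █
    (4,7)@(9, 15): e=[0,0,68] → ·  [on edge]
  covered (11 px):
    · · · · ·
    · · · · █
    · · · █ █
    · · █ █ █
    · · · █ █
    · · · █ █
    · · · · █
    · · · · ·
    · · · · ·
    · · · · ·
T2:
  2·area = 30
  edge (4, 2)→(6, 0): d=(2,-2) top-left  bias=+0
  edge (6, 0)→(3, 18): d=(-3,18) right/bottom  bias=-1
  edge (3, 18)→(4, 2): d=(1,-16) top-left  bias=+0
    (2,0)@(5, 1): e=[0,15,15] → █  [on edge]
    (3,0)@(7, 1): e=[4,-21,47] → ·
    (1,1)@(3, 3): e=[0,45,-15] → ·  [on edge]
    (2,1)@(5, 3): e=[4,9,17] → █
    (3,1)@(7, 3): e=[8,-27,49] → ·
    (0,2)@(1, 5): e=[0,75,-45] → ·  [on edge]
    (2,2)@(5, 5): e=[8,3,19] → █
    (3,2)@(7, 5): e=[12,-33,51] → ·
    (2,3)@(5, 7): e=[12,-3,21] → ·
  covered (3 px):
    · · █ · ·
    · · █ · ·
    · · █ · ·
    · · · · ·
    · · · · ·
    · · · · ·
    · · · · ·
    · · · · ·
    · · · · ·
    · · · · ·
T3:
  degenerate (2·area = 0) — covers nothing

Result: [3,19,8]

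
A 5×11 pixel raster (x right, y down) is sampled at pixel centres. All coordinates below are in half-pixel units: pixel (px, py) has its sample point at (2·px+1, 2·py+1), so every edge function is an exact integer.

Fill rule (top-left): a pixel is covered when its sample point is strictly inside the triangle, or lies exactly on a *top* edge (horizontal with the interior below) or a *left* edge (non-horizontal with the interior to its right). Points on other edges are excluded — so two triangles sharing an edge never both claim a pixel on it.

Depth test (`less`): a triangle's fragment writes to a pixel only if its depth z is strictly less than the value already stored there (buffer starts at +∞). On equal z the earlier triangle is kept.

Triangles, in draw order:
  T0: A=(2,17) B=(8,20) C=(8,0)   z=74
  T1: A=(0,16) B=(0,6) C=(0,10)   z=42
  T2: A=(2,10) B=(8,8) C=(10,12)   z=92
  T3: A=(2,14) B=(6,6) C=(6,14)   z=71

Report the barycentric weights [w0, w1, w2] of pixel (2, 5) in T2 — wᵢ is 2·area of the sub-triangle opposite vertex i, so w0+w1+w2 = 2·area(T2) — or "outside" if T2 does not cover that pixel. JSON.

T0:
  2·area = 120  (B↔C swapped to make it positive)
  edge (2, 17)→(8, 0): d=(6,-17) top-left  bias=+0
  edge (8, 0)→(8, 20): d=(0,20) right/bottom  bias=-1
  edge (8, 20)→(2, 17): d=(-6,-3) top-left  bias=+0
    (3,1)@(7, 3): e=[1,20,99] → #
    (4,1)@(9, 3): e=[35,-20,105] → ·
    (3,2)@(7, 5): e=[13,20,87] → #
    (4,2)@(9, 5): e=[47,-20,93] → ·
    (3,3)@(7, 7): e=[25,20,75] → #
    (4,3)@(9, 7): e=[59,-20,81] → ·
    (2,4)@(5, 9): e=[3,60,57] → #
    (4,4)@(9, 9): e=[71,-20,69] → ·
    (2,5)@(5, 11): e=[15,60,45] → #
    (4,5)@(9, 11): e=[83,-20,57] → ·
    (2,6)@(5, 13): e=[27,60,33] → #
    (4,6)@(9, 13): e=[95,-20,45] → ·
  covered (16 px):
    · · · · ·
    · · · # ·
    · · · # ·
    · · · # ·
    · · # # ·
    · · # # ·
    · · # # ·
    · # # # ·
    · # # # ·
    · · · # ·
    · · · · ·
T1:
  degenerate (2·area = 0) — covers nothing
T2:
  2·area = 28
  edge (2, 10)→(8, 8): d=(6,-2) top-left  bias=+0
  edge (8, 8)→(10, 12): d=(2,4) right/bottom  bias=-1
  edge (10, 12)→(2, 10): d=(-8,-2) top-left  bias=+0
    (2,4)@(5, 9): e=[0,14,14] → #  [on edge]
    (3,4)@(7, 9): e=[4,6,18] → #
    (4,4)@(9, 9): e=[8,-2,22] → ·
    (2,5)@(5, 11): e=[12,18,-2] → ·
    (3,5)@(7, 11): e=[16,10,2] → #
    (4,5)@(9, 11): e=[20,2,6] → #
    (3,6)@(7, 13): e=[28,14,-14] → ·
    (4,6)@(9, 13): e=[32,6,-10] → ·
  covered (4 px):
    · · · · ·
    · · · · ·
    · · · · ·
    · · · · ·
    · · # # ·
    · · · # #
    · · · · ·
    · · · · ·
    · · · · ·
    · · · · ·
    · · · · ·
T3:
  2·area = 32
  edge (2, 14)→(6, 6): d=(4,-8) top-left  bias=+0
  edge (6, 6)→(6, 14): d=(0,8) right/bottom  bias=-1
  edge (6, 14)→(2, 14): d=(-4,0) right/bottom  bias=-1
    (2,4)@(5, 9): e=[4,8,20] → #
    (3,4)@(7, 9): e=[20,-8,20] → ·
    (2,5)@(5, 11): e=[12,8,12] → #
    (3,5)@(7, 11): e=[28,-8,12] → ·
    (1,6)@(3, 13): e=[4,24,4] → #
    (3,6)@(7, 13): e=[36,-8,4] → ·
    (1,7)@(3, 15): e=[12,24,-4] → ·
    (2,7)@(5, 15): e=[28,8,-4] → ·
  covered (4 px):
    · · · · ·
    · · · · ·
    · · · · ·
    · · · · ·
    · · # · ·
    · · # · ·
    · # # · ·
    · · · · ·
    · · · · ·
    · · · · ·
    · · · · ·

Final: "outside"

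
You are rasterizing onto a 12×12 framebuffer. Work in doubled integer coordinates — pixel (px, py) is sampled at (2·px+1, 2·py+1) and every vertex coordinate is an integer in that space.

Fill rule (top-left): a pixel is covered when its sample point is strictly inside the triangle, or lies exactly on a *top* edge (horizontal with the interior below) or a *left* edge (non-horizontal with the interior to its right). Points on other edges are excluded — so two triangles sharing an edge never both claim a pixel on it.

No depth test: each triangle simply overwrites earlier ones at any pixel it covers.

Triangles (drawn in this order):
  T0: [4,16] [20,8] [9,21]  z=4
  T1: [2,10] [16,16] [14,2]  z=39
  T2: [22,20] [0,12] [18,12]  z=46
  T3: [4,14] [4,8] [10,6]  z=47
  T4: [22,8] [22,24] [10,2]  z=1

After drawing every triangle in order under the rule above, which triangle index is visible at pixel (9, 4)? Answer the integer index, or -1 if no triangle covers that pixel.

T0:
  2·area = 120
  edge (4, 16)→(20, 8): d=(16,-8) top-left  bias=+0
  edge (20, 8)→(9, 21): d=(-11,13) right/bottom  bias=-1
  edge (9, 21)→(4, 16): d=(-5,-5) top-left  bias=+0
    (9,4)@(19, 9): e=[8,2,110] → X
    (10,4)@(21, 9): e=[24,-24,120] → .
    (7,5)@(15, 11): e=[8,32,80] → X
    (8,5)@(17, 11): e=[24,6,90] → X
    (9,5)@(19, 11): e=[40,-20,100] → .
    (0,6)@(1, 13): e=[-72,192,0] → .  [on edge]
    (5,6)@(11, 13): e=[8,62,50] → X
    (6,6)@(13, 13): e=[24,36,60] → X
    (8,6)@(17, 13): e=[56,-16,80] → .
    (1,7)@(3, 15): e=[-24,144,0] → .  [on edge]
    (3,7)@(7, 15): e=[8,92,20] → X
    (4,7)@(9, 15): e=[24,66,30] → X
    (2,8)@(5, 17): e=[24,96,0] → X  [on edge]
    (3,9)@(7, 19): e=[72,48,0] → X  [on edge]
    (4,10)@(9, 21): e=[120,0,0] → .  [on edge]
    (5,11)@(11, 23): e=[168,-48,0] → .  [on edge]
  covered (16 px):
    . . . . . . . . . . . .
    . . . . . . . . . . . .
    . . . . . . . . . . . .
    . . . . . . . . . . . .
    . . . . . . . . . X . .
    . . . . . . . X X . . .
    . . . . . X X X . . . .
    . . . X X X X . . . . .
    . . X X X X . . . . . .
    . . . X X . . . . . . .
    . . . . . . . . . . . .
    . . . . . . . . . . . .
T1:
  2·area = 184  (B↔C swapped to make it positive)
  edge (2, 10)→(14, 2): d=(12,-8) top-left  bias=+0
  edge (14, 2)→(16, 16): d=(2,14) right/bottom  bias=-1
  edge (16, 16)→(2, 10): d=(-14,-6) top-left  bias=+0
    (6,1)@(13, 3): e=[4,16,164] → X
    (7,1)@(15, 3): e=[20,-12,176] → .
    (5,2)@(11, 5): e=[12,48,124] → X
    (7,2)@(15, 5): e=[44,-8,148] → .
    (3,3)@(7, 7): e=[4,108,72] → X
    (4,3)@(9, 7): e=[20,80,84] → X
    (7,3)@(15, 7): e=[68,-4,120] → .
    (2,4)@(5, 9): e=[12,140,32] → X
    (7,4)@(15, 9): e=[92,0,92] → .  [on edge]
    (2,5)@(5, 11): e=[36,144,4] → X
    (7,5)@(15, 11): e=[116,4,64] → X
    (8,5)@(17, 11): e=[132,-24,76] → .
    (4,6)@(9, 13): e=[92,92,0] → X  [on edge]
    (11,9)@(23, 19): e=[276,-92,0] → .  [on edge]
    (8,11)@(17, 23): e=[276,0,-92] → .  [on edge]
  covered (23 px):
    . . . . . . . . . . . .
    . . . . . . X . . . . .
    . . . . . X X . . . . .
    . . . X X X X . . . . .
    . . X X X X X . . . . .
    . . X X X X X X . . . .
    . . . . X X X X . . . .
    . . . . . . . X . . . .
    . . . . . . . . . . . .
    . . . . . . . . . . . .
    . . . . . . . . . . . .
    . . . . . . . . . . . .
T2:
  2·area = 144
  edge (22, 20)→(0, 12): d=(-22,-8) top-left  bias=+0
  edge (0, 12)→(18, 12): d=(18,0) top-left  bias=+0
  edge (18, 12)→(22, 20): d=(4,8) right/bottom  bias=-1
    (1,6)@(3, 13): e=[2,18,124] → X
    (2,6)@(5, 13): e=[18,18,108] → X
    (3,6)@(7, 13): e=[34,18,92] → X
    (4,6)@(9, 13): e=[50,18,76] → X
    (5,6)@(11, 13): e=[66,18,60] → X
    (6,6)@(13, 13): e=[82,18,44] → X
    (7,6)@(15, 13): e=[98,18,28] → X
    (8,6)@(17, 13): e=[114,18,12] → X
    (9,6)@(19, 13): e=[130,18,-4] → .
    (1,7)@(3, 15): e=[-42,54,132] → .
    (2,7)@(5, 15): e=[-26,54,116] → .
    (3,7)@(7, 15): e=[-10,54,100] → .
  covered (18 px):
    . . . . . . . . . . . .
    . . . . . . . . . . . .
    . . . . . . . . . . . .
    . . . . . . . . . . . .
    . . . . . . . . . . . .
    . . . . . . . . . . . .
    . X X X X X X X X . . .
    . . . . X X X X X X . .
    . . . . . . . X X X . .
    . . . . . . . . . . X .
    . . . . . . . . . . . .
    . . . . . . . . . . . .
T3:
  2·area = 36
  edge (4, 14)→(4, 8): d=(0,-6) top-left  bias=+0
  edge (4, 8)→(10, 6): d=(6,-2) top-left  bias=+0
  edge (10, 6)→(4, 14): d=(-6,8) right/bottom  bias=-1
    (9,1)@(19, 3): e=[90,0,-54] → .  [on edge]
    (6,2)@(13, 5): e=[54,0,-18] → .  [on edge]
    (3,3)@(7, 7): e=[18,0,18] → X  [on edge]
    (4,3)@(9, 7): e=[30,4,2] → X
    (5,3)@(11, 7): e=[42,8,-14] → .
    (0,4)@(1, 9): e=[-18,0,54] → .  [on edge]
    (2,4)@(5, 9): e=[6,8,22] → X
    (4,4)@(9, 9): e=[30,16,-10] → .
    (2,5)@(5, 11): e=[6,20,10] → X
    (3,5)@(7, 11): e=[18,24,-6] → .
    (2,6)@(5, 13): e=[6,32,-2] → .
  covered (5 px):
    . . . . . . . . . . . .
    . . . . . . . . . . . .
    . . . . . . . . . . . .
    . . . X X . . . . . . .
    . . X X . . . . . . . .
    . . X . . . . . . . . .
    . . . . . . . . . . . .
    . . . . . . . . . . . .
    . . . . . . . . . . . .
    . . . . . . . . . . . .
    . . . . . . . . . . . .
    . . . . . . . . . . . .
T4:
  2·area = 192
  edge (22, 8)→(22, 24): d=(0,16) right/bottom  bias=-1
  edge (22, 24)→(10, 2): d=(-12,-22) top-left  bias=+0
  edge (10, 2)→(22, 8): d=(12,6) right/bottom  bias=-1
    (5,1)@(11, 3): e=[176,10,6] → X
    (6,1)@(13, 3): e=[144,54,-6] → .
    (5,2)@(11, 5): e=[176,-14,30] → .
    (6,2)@(13, 5): e=[144,30,18] → X
    (7,2)@(15, 5): e=[112,74,6] → X
    (8,2)@(17, 5): e=[80,118,-6] → .
    (6,3)@(13, 7): e=[144,6,42] → X
    (8,3)@(17, 7): e=[80,94,18] → X
    (9,3)@(19, 7): e=[48,138,6] → X
    (10,3)@(21, 7): e=[16,182,-6] → .
    (6,4)@(13, 9): e=[144,-18,66] → .
    (7,4)@(15, 9): e=[112,26,54] → X
  covered (24 px):
    . . . . . . . . . . . .
    . . . . . X . . . . . .
    . . . . . . X X . . . .
    . . . . . . X X X X . .
    . . . . . . . X X X X .
    . . . . . . . X X X X .
    . . . . . . . . X X X .
    . . . . . . . . . X X .
    . . . . . . . . . X X .
    . . . . . . . . . . X .
    . . . . . . . . . . X .
    . . . . . . . . . . . .

Z-buffer (winner per pixel, '.' = empty):
  . . . . . . . . . . . .
  . . . . . 4 1 . . . . .
  . . . . . 1 4 4 . . . .
  . . . 3 3 1 4 4 4 4 . .
  . . 3 3 1 1 1 4 4 4 4 .
  . . 3 1 1 1 1 4 4 4 4 .
  . 2 2 2 2 2 2 2 4 4 4 .
  . . . 0 2 2 2 2 2 4 4 .
  . . 0 0 0 0 . 2 2 4 4 .
  . . . 0 0 . . . . . 4 .
  . . . . . . . . . . 4 .
  . . . . . . . . . . . .

Answer: 4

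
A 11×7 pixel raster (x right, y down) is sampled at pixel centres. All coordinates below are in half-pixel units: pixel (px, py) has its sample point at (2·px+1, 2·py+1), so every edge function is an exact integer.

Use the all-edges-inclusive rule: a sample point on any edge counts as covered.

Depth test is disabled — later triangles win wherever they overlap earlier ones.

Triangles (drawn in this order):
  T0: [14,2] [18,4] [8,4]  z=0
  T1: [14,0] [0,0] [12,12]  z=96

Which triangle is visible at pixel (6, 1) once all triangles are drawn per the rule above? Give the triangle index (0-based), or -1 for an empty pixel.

T0:
  2·area = 20
  edge (14, 2)→(18, 4): d=(4,2) inclusive
  edge (18, 4)→(8, 4): d=(-10,0) inclusive
  edge (8, 4)→(14, 2): d=(6,-2) inclusive
    (8,0)@(17, 1): e=[-10,30,0] → ·  [on edge]
    (5,1)@(11, 3): e=[10,10,0] → #  [on edge]
    (6,1)@(13, 3): e=[6,10,4] → #
    (7,1)@(15, 3): e=[2,10,8] → #
    (8,1)@(17, 3): e=[-2,10,12] → ·
    (2,2)@(5, 5): e=[30,-10,0] → ·  [on edge]
    (5,2)@(11, 5): e=[18,-10,12] → ·
    (6,2)@(13, 5): e=[14,-10,16] → ·
    (7,2)@(15, 5): e=[10,-10,20] → ·
  covered (3 px):
    · · · · · · · · · · ·
    · · · · · # # # · · ·
    · · · · · · · · · · ·
    · · · · · · · · · · ·
    · · · · · · · · · · ·
    · · · · · · · · · · ·
    · · · · · · · · · · ·
T1:
  2·area = 168  (B↔C swapped to make it positive)
  edge (14, 0)→(12, 12): d=(-2,12) inclusive
  edge (12, 12)→(0, 0): d=(-12,-12) inclusive
  edge (0, 0)→(14, 0): d=(14,0) inclusive
    (0,0)@(1, 1): e=[154,0,14] → #  [on edge]
    (1,0)@(3, 1): e=[130,24,14] → #
    (2,0)@(5, 1): e=[106,48,14] → #
    (3,0)@(7, 1): e=[82,72,14] → #
    (4,0)@(9, 1): e=[58,96,14] → #
    (5,0)@(11, 1): e=[34,120,14] → #
    (6,0)@(13, 1): e=[10,144,14] → #
    (7,0)@(15, 1): e=[-14,168,14] → ·
    (0,1)@(1, 3): e=[150,-24,42] → ·
    (1,1)@(3, 3): e=[126,0,42] → #  [on edge]
    (7,1)@(15, 3): e=[-18,144,42] → ·
    (1,2)@(3, 5): e=[122,-24,70] → ·
    (2,2)@(5, 5): e=[98,0,70] → #  [on edge]
    (3,3)@(7, 7): e=[70,0,98] → #  [on edge]
    (4,4)@(9, 9): e=[42,0,126] → #  [on edge]
    (5,5)@(11, 11): e=[14,0,154] → #  [on edge]
    (6,6)@(13, 13): e=[-14,0,182] → ·  [on edge]
  covered (24 px):
    # # # # # # # · · · ·
    · # # # # # # · · · ·
    · · # # # # # · · · ·
    · · · # # # · · · · ·
    · · · · # # · · · · ·
    · · · · · # · · · · ·
    · · · · · · · · · · ·

Z-buffer (winner per pixel, '.' = empty):
  1 1 1 1 1 1 1 . . . .
  . 1 1 1 1 1 1 0 . . .
  . . 1 1 1 1 1 . . . .
  . . . 1 1 1 . . . . .
  . . . . 1 1 . . . . .
  . . . . . 1 . . . . .
  . . . . . . . . . . .

Result: 1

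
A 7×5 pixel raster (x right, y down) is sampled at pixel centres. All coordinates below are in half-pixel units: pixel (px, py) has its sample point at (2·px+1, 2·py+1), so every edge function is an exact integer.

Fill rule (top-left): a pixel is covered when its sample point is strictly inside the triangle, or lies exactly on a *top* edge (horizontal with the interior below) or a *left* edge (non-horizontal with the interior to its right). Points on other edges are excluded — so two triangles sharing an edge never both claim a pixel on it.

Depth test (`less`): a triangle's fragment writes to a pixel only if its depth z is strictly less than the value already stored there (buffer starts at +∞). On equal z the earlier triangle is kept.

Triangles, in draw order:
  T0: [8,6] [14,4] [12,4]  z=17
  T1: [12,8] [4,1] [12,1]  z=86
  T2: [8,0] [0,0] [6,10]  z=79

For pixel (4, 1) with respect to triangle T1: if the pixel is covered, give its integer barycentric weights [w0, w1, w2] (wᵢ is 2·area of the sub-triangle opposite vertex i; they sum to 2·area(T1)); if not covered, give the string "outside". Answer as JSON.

T0:
  2·area = 4  (B↔C swapped to make it positive)
  edge (8, 6)→(12, 4): d=(4,-2) top-left  bias=+0
  edge (12, 4)→(14, 4): d=(2,0) top-left  bias=+0
  edge (14, 4)→(8, 6): d=(-6,2) right/bottom  bias=-1
    (5,2)@(11, 5): e=[2,2,0] → ·  [on edge]
    (2,3)@(5, 7): e=[-2,6,0] → ·  [on edge]
  covered (0 px):
    · · · · · · ·
    · · · · · · ·
    · · · · · · ·
    · · · · · · ·
    · · · · · · ·
T1:
  2·area = 56
  edge (12, 8)→(4, 1): d=(-8,-7) top-left  bias=+0
  edge (4, 1)→(12, 1): d=(8,0) top-left  bias=+0
  edge (12, 1)→(12, 8): d=(0,7) right/bottom  bias=-1
    (0,0)@(1, 1): e=[-21,0,77] → ·  [on edge]
    (1,0)@(3, 1): e=[-7,0,63] → ·  [on edge]
    (2,0)@(5, 1): e=[7,0,49] → #  [on edge]
    (3,0)@(7, 1): e=[21,0,35] → #  [on edge]
    (4,0)@(9, 1): e=[35,0,21] → #  [on edge]
    (5,0)@(11, 1): e=[49,0,7] → #  [on edge]
    (6,0)@(13, 1): e=[63,0,-7] → ·  [on edge]
    (2,1)@(5, 3): e=[-9,16,49] → ·
    (3,1)@(7, 3): e=[5,16,35] → #
    (6,1)@(13, 3): e=[47,16,-7] → ·
    (3,2)@(7, 5): e=[-11,32,35] → ·
    (4,2)@(9, 5): e=[3,32,21] → #
  covered (10 px):
    · · # # # # ·
    · · · # # # ·
    · · · · # # ·
    · · · · · # ·
    · · · · · · ·
T2:
  2·area = 80  (B↔C swapped to make it positive)
  edge (8, 0)→(6, 10): d=(-2,10) right/bottom  bias=-1
  edge (6, 10)→(0, 0): d=(-6,-10) top-left  bias=+0
  edge (0, 0)→(8, 0): d=(8,0) top-left  bias=+0
    (0,0)@(1, 1): e=[68,4,8] → #
    (1,0)@(3, 1): e=[48,24,8] → #
    (2,0)@(5, 1): e=[28,44,8] → #
    (3,0)@(7, 1): e=[8,64,8] → #
    (4,0)@(9, 1): e=[-12,84,8] → ·
    (0,1)@(1, 3): e=[64,-8,24] → ·
    (1,1)@(3, 3): e=[44,12,24] → #
    (4,1)@(9, 3): e=[-16,72,24] → ·
    (1,2)@(3, 5): e=[40,0,40] → #  [on edge]
    (3,2)@(7, 5): e=[0,40,40] → ·  [on edge]
    (1,3)@(3, 7): e=[36,-12,56] → ·
    (2,3)@(5, 7): e=[16,8,56] → #
  covered (10 px):
    # # # # · · ·
    · # # # · · ·
    · # # · · · ·
    · · # · · · ·
    · · · · · · ·

Final: [16,21,19]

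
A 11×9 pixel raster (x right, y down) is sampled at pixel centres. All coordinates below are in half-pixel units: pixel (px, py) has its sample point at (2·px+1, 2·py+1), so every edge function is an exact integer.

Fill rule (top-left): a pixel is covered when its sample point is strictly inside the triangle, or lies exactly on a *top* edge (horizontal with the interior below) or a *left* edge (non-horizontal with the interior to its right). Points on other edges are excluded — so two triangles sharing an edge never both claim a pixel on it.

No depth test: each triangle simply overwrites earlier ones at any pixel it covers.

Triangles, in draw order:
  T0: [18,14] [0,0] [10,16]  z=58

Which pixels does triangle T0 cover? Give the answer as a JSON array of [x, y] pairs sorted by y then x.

T0:
  2·area = 148  (B↔C swapped to make it positive)
  edge (18, 14)→(10, 16): d=(-8,2) right/bottom  bias=-1
  edge (10, 16)→(0, 0): d=(-10,-16) top-left  bias=+0
  edge (0, 0)→(18, 14): d=(18,14) right/bottom  bias=-1
    (0,0)@(1, 1): e=[138,6,4] → X
    (1,0)@(3, 1): e=[134,38,-24] → .
    (0,1)@(1, 3): e=[122,-14,40] → .
    (1,1)@(3, 3): e=[118,18,12] → X
    (2,1)@(5, 3): e=[114,50,-16] → .
    (1,2)@(3, 5): e=[102,-2,48] → .
    (2,2)@(5, 5): e=[98,30,20] → X
    (3,2)@(7, 5): e=[94,62,-8] → .
    (2,3)@(5, 7): e=[82,10,56] → X
    (3,3)@(7, 7): e=[78,42,28] → X
    (4,3)@(9, 7): e=[74,74,0] → .  [on edge]
    (2,4)@(5, 9): e=[66,-10,92] → .
  covered (18 px):
    X . . . . . . . . . .
    . X . . . . . . . . .
    . . X . . . . . . . .
    . . X X . . . . . . .
    . . . X X X . . . . .
    . . . X X X X . . . .
    . . . . X X X X . . .
    . . . . . X X . . . .
    . . . . . . . . . . .

Answer: [[0,0],[1,1],[2,2],[2,3],[3,3],[3,4],[4,4],[5,4],[3,5],[4,5],[5,5],[6,5],[4,6],[5,6],[6,6],[7,6],[5,7],[6,7]]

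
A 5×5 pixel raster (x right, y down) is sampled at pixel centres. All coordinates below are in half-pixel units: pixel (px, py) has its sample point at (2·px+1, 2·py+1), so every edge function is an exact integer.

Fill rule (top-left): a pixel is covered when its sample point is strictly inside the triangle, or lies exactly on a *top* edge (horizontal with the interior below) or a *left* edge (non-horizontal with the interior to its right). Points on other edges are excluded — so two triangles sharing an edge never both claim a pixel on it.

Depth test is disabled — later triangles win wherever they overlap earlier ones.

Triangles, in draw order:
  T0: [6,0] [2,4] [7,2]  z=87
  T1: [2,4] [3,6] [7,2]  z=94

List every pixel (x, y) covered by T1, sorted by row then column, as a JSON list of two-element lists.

T0:
  2·area = 12  (B↔C swapped to make it positive)
  edge (6, 0)→(7, 2): d=(1,2) right/bottom  bias=-1
  edge (7, 2)→(2, 4): d=(-5,2) right/bottom  bias=-1
  edge (2, 4)→(6, 0): d=(4,-4) top-left  bias=+0
    (2,0)@(5, 1): e=[3,9,0] → #  [on edge]
    (3,0)@(7, 1): e=[-1,5,8] → ·
    (1,1)@(3, 3): e=[9,3,0] → #  [on edge]
    (2,1)@(5, 3): e=[5,-1,8] → ·
    (0,2)@(1, 5): e=[15,-3,0] → ·  [on edge]
    (1,2)@(3, 5): e=[11,-7,8] → ·
  covered (2 px):
    · · # · ·
    · # · · ·
    · · · · ·
    · · · · ·
    · · · · ·
T1:
  2·area = 12  (B↔C swapped to make it positive)
  edge (2, 4)→(7, 2): d=(5,-2) top-left  bias=+0
  edge (7, 2)→(3, 6): d=(-4,4) right/bottom  bias=-1
  edge (3, 6)→(2, 4): d=(-1,-2) top-left  bias=+0
    (2,1)@(5, 3): e=[1,4,7] → #
    (3,1)@(7, 3): e=[5,-4,11] → ·
    (1,2)@(3, 5): e=[7,4,1] → #
    (2,2)@(5, 5): e=[11,-4,5] → ·
    (1,3)@(3, 7): e=[17,-4,-1] → ·
  covered (2 px):
    · · · · ·
    · · # · ·
    · # · · ·
    · · · · ·
    · · · · ·

Result: [[2,1],[1,2]]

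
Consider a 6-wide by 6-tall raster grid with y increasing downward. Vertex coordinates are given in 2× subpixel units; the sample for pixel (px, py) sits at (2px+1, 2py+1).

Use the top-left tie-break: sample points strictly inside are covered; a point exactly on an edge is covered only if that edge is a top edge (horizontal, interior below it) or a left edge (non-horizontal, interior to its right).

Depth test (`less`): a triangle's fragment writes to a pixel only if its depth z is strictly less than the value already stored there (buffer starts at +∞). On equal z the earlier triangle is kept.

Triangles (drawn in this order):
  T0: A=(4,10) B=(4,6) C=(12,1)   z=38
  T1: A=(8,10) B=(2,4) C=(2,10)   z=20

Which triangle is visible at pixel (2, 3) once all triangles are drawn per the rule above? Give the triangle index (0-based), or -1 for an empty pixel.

T0:
  2·area = 32
  edge (4, 10)→(4, 6): d=(0,-4) top-left  bias=+0
  edge (4, 6)→(12, 1): d=(8,-5) top-left  bias=+0
  edge (12, 1)→(4, 10): d=(-8,9) right/bottom  bias=-1
    (4,1)@(9, 3): e=[20,1,11] → X
    (5,1)@(11, 3): e=[28,11,-7] → .
    (3,2)@(7, 5): e=[12,7,13] → X
    (4,2)@(9, 5): e=[20,17,-5] → .
    (2,3)@(5, 7): e=[4,13,15] → X
    (3,3)@(7, 7): e=[12,23,-3] → .
    (2,4)@(5, 9): e=[4,29,-1] → .
  covered (3 px):
    . . . . . .
    . . . . X .
    . . . X . .
    . . X . . .
    . . . . . .
    . . . . . .
T1:
  2·area = 36  (B↔C swapped to make it positive)
  edge (8, 10)→(2, 10): d=(-6,0) right/bottom  bias=-1
  edge (2, 10)→(2, 4): d=(0,-6) top-left  bias=+0
  edge (2, 4)→(8, 10): d=(6,6) right/bottom  bias=-1
    (0,1)@(1, 3): e=[42,-6,0] → .  [on edge]
    (1,2)@(3, 5): e=[30,6,0] → .  [on edge]
    (1,3)@(3, 7): e=[18,6,12] → X
    (2,3)@(5, 7): e=[18,18,0] → .  [on edge]
    (1,4)@(3, 9): e=[6,6,24] → X
    (2,4)@(5, 9): e=[6,18,12] → X
    (3,4)@(7, 9): e=[6,30,0] → .  [on edge]
    (1,5)@(3, 11): e=[-6,6,36] → .
    (2,5)@(5, 11): e=[-6,18,24] → .
    (4,5)@(9, 11): e=[-6,42,0] → .  [on edge]
  covered (3 px):
    . . . . . .
    . . . . . .
    . . . . . .
    . X . . . .
    . X X . . .
    . . . . . .

Z-buffer (winner per pixel, '.' = empty):
  . . . . . .
  . . . . 0 .
  . . . 0 . .
  . 1 0 . . .
  . 1 1 . . .
  . . . . . .

Result: 0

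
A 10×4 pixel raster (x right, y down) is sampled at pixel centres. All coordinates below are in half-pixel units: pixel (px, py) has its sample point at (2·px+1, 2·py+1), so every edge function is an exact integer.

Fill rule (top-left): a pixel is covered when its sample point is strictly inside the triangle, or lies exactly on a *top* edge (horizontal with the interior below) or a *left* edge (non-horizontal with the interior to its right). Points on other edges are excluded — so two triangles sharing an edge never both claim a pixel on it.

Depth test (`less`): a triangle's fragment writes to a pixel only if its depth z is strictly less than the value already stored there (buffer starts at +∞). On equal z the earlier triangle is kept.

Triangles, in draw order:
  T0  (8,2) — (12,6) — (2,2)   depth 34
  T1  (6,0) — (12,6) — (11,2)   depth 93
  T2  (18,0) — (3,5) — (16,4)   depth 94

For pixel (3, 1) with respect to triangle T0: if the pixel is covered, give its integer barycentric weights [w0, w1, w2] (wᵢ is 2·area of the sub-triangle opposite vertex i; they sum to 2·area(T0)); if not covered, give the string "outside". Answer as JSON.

T0:
  2·area = 24
  edge (8, 2)→(12, 6): d=(4,4) right/bottom  bias=-1
  edge (12, 6)→(2, 2): d=(-10,-4) top-left  bias=+0
  edge (2, 2)→(8, 2): d=(6,0) top-left  bias=+0
    (3,0)@(7, 1): e=[0,30,-6] → ·  [on edge]
    (2,1)@(5, 3): e=[16,2,6] → █
    (3,1)@(7, 3): e=[8,10,6] → █
    (4,1)@(9, 3): e=[0,18,6] → ·  [on edge]
    (2,2)@(5, 5): e=[24,-18,18] → ·
    (3,2)@(7, 5): e=[16,-10,18] → ·
    (5,2)@(11, 5): e=[0,6,18] → ·  [on edge]
    (6,3)@(13, 7): e=[0,-6,30] → ·  [on edge]
  covered (2 px):
    · · · · · · · · · ·
    · · █ █ · · · · · ·
    · · · · · · · · · ·
    · · · · · · · · · ·
T1:
  2·area = 18  (B↔C swapped to make it positive)
  edge (6, 0)→(11, 2): d=(5,2) right/bottom  bias=-1
  edge (11, 2)→(12, 6): d=(1,4) right/bottom  bias=-1
  edge (12, 6)→(6, 0): d=(-6,-6) top-left  bias=+0
    (3,0)@(7, 1): e=[3,15,0] → █  [on edge]
    (4,0)@(9, 1): e=[-1,7,12] → ·
    (3,1)@(7, 3): e=[13,17,-12] → ·
    (4,1)@(9, 3): e=[9,9,0] → █  [on edge]
    (5,1)@(11, 3): e=[5,1,12] → █
    (6,1)@(13, 3): e=[1,-7,24] → ·
    (4,2)@(9, 5): e=[19,11,-12] → ·
    (5,2)@(11, 5): e=[15,3,0] → █  [on edge]
    (6,2)@(13, 5): e=[11,-5,12] → ·
    (5,3)@(11, 7): e=[25,5,-12] → ·
    (6,3)@(13, 7): e=[21,-3,0] → ·  [on edge]
  covered (4 px):
    · · · █ · · · · · ·
    · · · · █ █ · · · ·
    · · · · · █ · · · ·
    · · · · · · · · · ·
T2:
  2·area = 50  (B↔C swapped to make it positive)
  edge (18, 0)→(16, 4): d=(-2,4) right/bottom  bias=-1
  edge (16, 4)→(3, 5): d=(-13,1) right/bottom  bias=-1
  edge (3, 5)→(18, 0): d=(15,-5) top-left  bias=+0
    (7,0)@(15, 1): e=[10,40,0] → █  [on edge]
    (8,0)@(17, 1): e=[2,38,10] → █
    (9,0)@(19, 1): e=[-6,36,20] → ·
    (4,1)@(9, 3): e=[30,20,0] → █  [on edge]
    (5,1)@(11, 3): e=[22,18,10] → █
    (6,1)@(13, 3): e=[14,16,20] → █
    (8,1)@(17, 3): e=[-2,12,40] → ·
    (1,2)@(3, 5): e=[50,0,0] → ·  [on edge]
    (4,2)@(9, 5): e=[26,-6,30] → ·
    (5,2)@(11, 5): e=[18,-8,40] → ·
    (6,2)@(13, 5): e=[10,-10,50] → ·
    (7,2)@(15, 5): e=[2,-12,60] → ·
  covered (6 px):
    · · · · · · · █ █ ·
    · · · · █ █ █ █ · ·
    · · · · · · · · · ·
    · · · · · · · · · ·

Answer: [10,6,8]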